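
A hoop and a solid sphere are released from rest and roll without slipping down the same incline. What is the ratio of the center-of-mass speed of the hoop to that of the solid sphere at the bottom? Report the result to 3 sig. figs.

v_ratio ≈ 0.837

Each satisfies Mgh = ½(1+k)Mv² with k = I/(MR²), so v ∝ 1/√(1+k).
For the hoop k = 1; for the solid sphere k = 0.4.
v₁/v₂ = √((1+k₂)/(1+k₁)) = √(1.4/2) ≈ 0.837.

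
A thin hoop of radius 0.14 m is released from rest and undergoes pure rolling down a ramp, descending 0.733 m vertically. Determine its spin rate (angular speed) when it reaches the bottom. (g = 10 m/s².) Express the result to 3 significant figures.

With I = MR², the ratio k = I/(MR²) is 1.
Pure rolling means v = ωR; then KE = ½Mv² + ½I(v/R)² = ½(1+k)Mv² = Mv².
Energy conservation Mgh = ½(1+k)Mv² gives v = √(2gh/(1+k)) = √(2 × 10 × 0.733 / 2) = 2.707 m/s.
The angular speed follows from ω = v/R = 2.707/0.14 ≈ 19.3 rad/s.

ω ≈ 19.3 rad/s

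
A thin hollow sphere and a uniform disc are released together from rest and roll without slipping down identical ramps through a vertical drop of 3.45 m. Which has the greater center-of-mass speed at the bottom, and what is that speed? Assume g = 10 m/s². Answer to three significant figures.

For rolling without slipping, Mgh = ½(1+k)Mv² where k = I/(MR²), so v = √(2gh/(1+k)).
Thin hollow sphere: k = 2/3, giving v = √(2×10×3.45/1.667) = 6.434 m/s.
Uniform disc: k = 0.5, giving v = √(2×10×3.45/1.5) = 6.782 m/s.
The smaller k wins: the uniform disc, at ≈ 6.78 m/s.

the uniform disc, at v ≈ 6.78 m/s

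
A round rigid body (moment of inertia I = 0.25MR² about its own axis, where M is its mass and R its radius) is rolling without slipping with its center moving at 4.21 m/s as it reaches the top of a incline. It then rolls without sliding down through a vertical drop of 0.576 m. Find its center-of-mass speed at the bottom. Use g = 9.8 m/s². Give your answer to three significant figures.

Here I = 0.25MR², so the shape factor k = I/(MR²) = 0.25.
Since it rolls without slipping, ω = v/R and KE = ½Mv² + ½Iω² = ½(1+k)Mv² = (5/8)Mv².
Conserving energy between top and bottom: (5/8)Mv² = (5/8)Mv₀² + Mgh, hence v² = v₀² + 2gh/(1+k).
v = √(4.21² + 2×9.8×0.576/1.25) = √26.76 ≈ 5.17 m/s.

v ≈ 5.17 m/s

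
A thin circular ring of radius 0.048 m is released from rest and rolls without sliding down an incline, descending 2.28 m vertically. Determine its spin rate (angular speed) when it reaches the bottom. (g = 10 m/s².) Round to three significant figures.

ω ≈ 99.5 rad/s

Here I = MR², so the shape factor k = I/(MR²) = 1.
The rolling condition ω = v/R makes the rotational term ½I(v/R)² = ½kMv², so KE_total = ½(1+k)Mv² = Mv².
Energy conservation Mgh = ½(1+k)Mv² gives v = √(2gh/(1+k)) = √(2 × 10 × 2.28 / 2) = 4.775 m/s.
Then ω = v/R = 4.775 / 0.048 ≈ 99.5 rad/s.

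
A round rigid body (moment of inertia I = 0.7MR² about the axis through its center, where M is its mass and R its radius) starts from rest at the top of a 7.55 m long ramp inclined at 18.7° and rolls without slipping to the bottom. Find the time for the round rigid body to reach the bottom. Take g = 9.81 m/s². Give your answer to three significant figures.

For this body I = 0.7MR², i.e. k = I/(MR²) = 0.7.
Along the incline Mg sinθ − f = Ma, and torque about the center fR = Iα = kMR²(a/R) gives f = kMa.
Hence a = g sinθ/(1+k) = 9.81×sin18.7°/1.7 = 1.85 m/s².
With constant a from rest, t = √(2L/a) = √(2·7.55/1.85) ≈ 2.86 s.

t ≈ 2.86 s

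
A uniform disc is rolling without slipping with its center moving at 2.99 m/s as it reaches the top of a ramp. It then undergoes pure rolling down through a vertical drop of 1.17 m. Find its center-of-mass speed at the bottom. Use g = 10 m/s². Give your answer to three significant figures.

v ≈ 4.95 m/s

For this body I = (1/2)MR², i.e. k = I/(MR²) = 0.5.
Rolling without slipping gives ω = v/R, so the total kinetic energy is ½Mv² + ½Iω² = ½(1+k)Mv² = (3/4)Mv².
Energy conservation: (3/4)Mv₀² + Mgh = (3/4)Mv², so v² = v₀² + 2gh/(1+k).
v = √(2.99² + 2×10×1.17/1.5) = √24.54 ≈ 4.95 m/s.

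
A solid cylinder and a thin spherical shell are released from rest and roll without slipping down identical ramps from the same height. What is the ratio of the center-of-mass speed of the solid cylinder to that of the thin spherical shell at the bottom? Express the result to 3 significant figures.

v_ratio ≈ 1.05

Each satisfies Mgh = ½(1+k)Mv² with k = I/(MR²), so v ∝ 1/√(1+k).
For the solid cylinder k = 0.5; for the thin spherical shell k = 2/3.
v₁/v₂ = √((1+k₂)/(1+k₁)) = √(1.667/1.5) ≈ 1.05.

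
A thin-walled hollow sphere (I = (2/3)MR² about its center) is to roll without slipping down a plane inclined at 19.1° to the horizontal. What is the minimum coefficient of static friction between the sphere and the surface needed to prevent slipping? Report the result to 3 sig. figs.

μ_min ≈ 0.139

Here I = (2/3)MR², so the shape factor k = I/(MR²) = 2/3.
Newton's second law down the slope: Mg sinθ − f = Ma. The torque equation fR = Iα (with α = a/R) gives f = kMa.
These give a = g sinθ/(1+k) and the required friction f = kMg sinθ/(1+k).
The normal force is N = Mg cosθ, so μ_min = f/N = k tanθ/(1+k).
μ_min = (2/3) × tan19.1° / 1.667 ≈ 0.139.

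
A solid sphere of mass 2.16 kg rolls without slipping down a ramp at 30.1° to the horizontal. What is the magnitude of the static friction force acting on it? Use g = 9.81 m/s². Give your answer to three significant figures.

With I = (2/5)MR², the ratio k = I/(MR²) is 0.4.
Along the incline Mg sinθ − f = Ma, and torque about the center fR = Iα = kMR²(a/R) gives f = kMa.
Combining, a = g sinθ/(1+k) and f = kMa = kMg sinθ/(1+k).
f = 0.4 × 2.16 × 9.81 × sin30.1° / 1.4 ≈ 3.04 N.

f ≈ 3.04 N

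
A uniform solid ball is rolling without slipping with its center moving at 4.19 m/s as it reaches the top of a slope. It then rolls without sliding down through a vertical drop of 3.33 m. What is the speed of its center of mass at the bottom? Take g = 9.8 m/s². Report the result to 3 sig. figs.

v ≈ 8.01 m/s

For this body I = (2/5)MR², i.e. k = I/(MR²) = 0.4.
Since it rolls without slipping, ω = v/R and KE = ½Mv² + ½Iω² = ½(1+k)Mv² = (7/10)Mv².
Conserving energy between top and bottom: (7/10)Mv² = (7/10)Mv₀² + Mgh, hence v² = v₀² + 2gh/(1+k).
v = √(4.19² + 2×9.8×3.33/1.4) = √64.18 ≈ 8.01 m/s.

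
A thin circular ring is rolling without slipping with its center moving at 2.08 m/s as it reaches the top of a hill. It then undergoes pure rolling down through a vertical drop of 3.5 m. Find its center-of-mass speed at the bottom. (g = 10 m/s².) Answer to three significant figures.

For this body I = MR², i.e. k = I/(MR²) = 1.
Since it rolls without slipping, ω = v/R and KE = ½Mv² + ½Iω² = ½(1+k)Mv² = Mv².
Energy conservation: Mv₀² + Mgh = Mv², so v² = v₀² + 2gh/(1+k).
v = √(2.08² + 2×10×3.5/2) = √39.33 ≈ 6.27 m/s.

v ≈ 6.27 m/s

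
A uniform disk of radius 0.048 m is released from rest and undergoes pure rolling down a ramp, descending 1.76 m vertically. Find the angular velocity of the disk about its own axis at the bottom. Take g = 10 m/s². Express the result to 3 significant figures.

ω ≈ 101 rad/s

The moment of inertia is (1/2)MR², giving k ≡ I/(MR²) = 0.5.
Since it rolls without slipping, ω = v/R and KE = ½Mv² + ½Iω² = ½(1+k)Mv² = (3/4)Mv².
Energy conservation Mgh = ½(1+k)Mv² gives v = √(2gh/(1+k)) = √(2 × 10 × 1.76 / 1.5) = 4.844 m/s.
The angular speed follows from ω = v/R = 4.844/0.048 ≈ 101 rad/s.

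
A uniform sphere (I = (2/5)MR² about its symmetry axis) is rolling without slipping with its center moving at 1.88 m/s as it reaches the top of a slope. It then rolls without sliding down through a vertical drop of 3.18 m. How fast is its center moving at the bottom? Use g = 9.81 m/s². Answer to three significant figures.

The moment of inertia is (2/5)MR², giving k ≡ I/(MR²) = 0.4.
Since it rolls without slipping, ω = v/R and KE = ½Mv² + ½Iω² = ½(1+k)Mv² = (7/10)Mv².
Conserving energy between top and bottom: (7/10)Mv² = (7/10)Mv₀² + Mgh, hence v² = v₀² + 2gh/(1+k).
v = √(1.88² + 2×9.81×3.18/1.4) = √48.1 ≈ 6.94 m/s.

v ≈ 6.94 m/s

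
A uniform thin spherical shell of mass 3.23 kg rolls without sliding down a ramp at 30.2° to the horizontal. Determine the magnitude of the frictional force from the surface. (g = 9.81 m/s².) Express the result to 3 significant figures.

f ≈ 6.38 N

The moment of inertia is (2/3)MR², giving k ≡ I/(MR²) = 2/3.
Along the incline Mg sinθ − f = Ma, and torque about the center fR = Iα = kMR²(a/R) gives f = kMa.
Combining, a = g sinθ/(1+k) and f = kMa = kMg sinθ/(1+k).
f = (2/3) × 3.23 × 9.81 × sin30.2° / 1.667 ≈ 6.38 N.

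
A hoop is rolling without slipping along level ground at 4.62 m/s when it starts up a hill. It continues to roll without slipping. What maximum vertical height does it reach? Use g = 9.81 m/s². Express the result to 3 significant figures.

h ≈ 2.18 m

With I = MR², the ratio k = I/(MR²) is 1.
Pure rolling means v = ωR; then KE = ½Mv² + ½I(v/R)² = ½(1+k)Mv² = Mv².
All of this converts to potential energy at the highest point: Mv₀² = Mgh.
Thus h = (1+k)v₀²/(2g) = 2 × 4.62² / (2 × 9.81) ≈ 2.18 m.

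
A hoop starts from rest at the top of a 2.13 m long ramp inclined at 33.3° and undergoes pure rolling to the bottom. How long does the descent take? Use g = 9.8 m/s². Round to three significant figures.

t ≈ 1.26 s

With I = MR², the ratio k = I/(MR²) is 1.
Newton's second law down the slope: Mg sinθ − f = Ma. The torque equation fR = Iα (with α = a/R) gives f = kMa.
Hence a = g sinθ/(1+k) = 9.8×sin33.3°/2 = 2.69 m/s².
With constant a from rest, t = √(2L/a) = √(2·2.13/2.69) ≈ 1.26 s.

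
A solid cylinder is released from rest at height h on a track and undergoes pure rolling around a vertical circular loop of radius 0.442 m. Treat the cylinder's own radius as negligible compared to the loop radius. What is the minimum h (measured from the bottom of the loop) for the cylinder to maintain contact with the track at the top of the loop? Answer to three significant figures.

h_min ≈ 1.22 m

Here I = (1/2)MR², so the shape factor k = I/(MR²) = 0.5.
At the top of the loop, the minimum-contact condition is Mg = Mv_top²/r, so v_top² = gr.
With ω = v/R, the kinetic energy at speed v is ½(1+k)Mv² = (3/4)Mv².
Energy conservation from release (height h) to the top (height 2r): Mgh = Mg(2r) + (3/4)M·gr.
Thus h_min = 2r + (1+k)r/2 = r(2 + 1.5/2) = 0.442 × 2.75 ≈ 1.22 m.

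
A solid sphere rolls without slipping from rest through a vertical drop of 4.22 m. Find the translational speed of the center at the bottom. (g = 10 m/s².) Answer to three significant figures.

The moment of inertia is (2/5)MR², giving k ≡ I/(MR²) = 0.4.
Rolling without slipping gives ω = v/R, so the total kinetic energy is ½Mv² + ½Iω² = ½(1+k)Mv² = (7/10)Mv².
Energy conservation: Mgh = (7/10)Mv², so v = √(2gh/(1+k)) = √(2 × 10 × 4.22 / 1.4) ≈ 7.76 m/s.

v ≈ 7.76 m/s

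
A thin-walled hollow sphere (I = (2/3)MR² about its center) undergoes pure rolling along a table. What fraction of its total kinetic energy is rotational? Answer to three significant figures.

Here I = (2/3)MR², so the shape factor k = I/(MR²) = 2/3.
Since ω = v/R, the translational part is ½Mv² and the rotational part is ½I(v/R)² = ½kMv²; the total is ½(1+k)Mv².
The rotational fraction is therefore k/(1+k) = (2/3)/1.667 ≈ 0.400.

fraction ≈ 0.400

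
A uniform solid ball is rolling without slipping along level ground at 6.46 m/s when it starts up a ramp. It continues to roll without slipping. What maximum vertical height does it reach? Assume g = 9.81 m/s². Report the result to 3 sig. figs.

h ≈ 2.98 m

Here I = (2/5)MR², so the shape factor k = I/(MR²) = 0.4.
Since it rolls without slipping, ω = v/R and KE = ½Mv² + ½Iω² = ½(1+k)Mv² = (7/10)Mv².
At the top the kinetic energy is zero, so (7/10)Mv₀² = Mgh.
Thus h = (1+k)v₀²/(2g) = 1.4 × 6.46² / (2 × 9.81) ≈ 2.98 m.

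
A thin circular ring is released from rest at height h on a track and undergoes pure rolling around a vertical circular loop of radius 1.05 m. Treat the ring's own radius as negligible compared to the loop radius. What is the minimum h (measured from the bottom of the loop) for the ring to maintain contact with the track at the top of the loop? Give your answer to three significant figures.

The moment of inertia is MR², giving k ≡ I/(MR²) = 1.
At the top of the loop, the minimum-contact condition is Mg = Mv_top²/r, so v_top² = gr.
With ω = v/R, the kinetic energy at speed v is ½(1+k)Mv² = Mv².
Energy conservation from release (height h) to the top (height 2r): Mgh = Mg(2r) + M·gr.
Thus h_min = 2r + (1+k)r/2 = r(2 + 2/2) = 1.05 × 3 ≈ 3.15 m.

h_min ≈ 3.15 m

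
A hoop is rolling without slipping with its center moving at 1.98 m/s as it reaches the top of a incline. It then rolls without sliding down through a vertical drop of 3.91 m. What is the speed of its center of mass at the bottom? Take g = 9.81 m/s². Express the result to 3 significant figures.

v ≈ 6.50 m/s

With I = MR², the ratio k = I/(MR²) is 1.
Rolling without slipping gives ω = v/R, so the total kinetic energy is ½Mv² + ½Iω² = ½(1+k)Mv² = Mv².
Conserving energy between top and bottom: Mv² = Mv₀² + Mgh, hence v² = v₀² + 2gh/(1+k).
v = √(1.98² + 2×9.81×3.91/2) = √42.28 ≈ 6.50 m/s.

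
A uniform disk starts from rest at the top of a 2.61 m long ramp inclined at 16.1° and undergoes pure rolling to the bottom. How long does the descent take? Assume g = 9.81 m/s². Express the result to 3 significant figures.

t ≈ 1.70 s

The moment of inertia is (1/2)MR², giving k ≡ I/(MR²) = 0.5.
Newton's second law down the slope: Mg sinθ − f = Ma. The torque equation fR = Iα (with α = a/R) gives f = kMa.
Hence a = g sinθ/(1+k) = 9.81×sin16.1°/1.5 = 1.814 m/s².
With constant a from rest, t = √(2L/a) = √(2·2.61/1.814) ≈ 1.70 s.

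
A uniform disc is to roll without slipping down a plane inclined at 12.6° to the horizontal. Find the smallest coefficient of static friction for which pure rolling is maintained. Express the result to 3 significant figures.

Here I = (1/2)MR², so the shape factor k = I/(MR²) = 0.5.
Along the incline Mg sinθ − f = Ma, and torque about the center fR = Iα = kMR²(a/R) gives f = kMa.
These give a = g sinθ/(1+k) and the required friction f = kMg sinθ/(1+k).
With N = Mg cosθ, the no-slip condition f ≤ μN gives μ_min = f/N = k tanθ/(1+k).
μ_min = 0.5 × tan12.6° / 1.5 ≈ 0.0745.

μ_min ≈ 0.0745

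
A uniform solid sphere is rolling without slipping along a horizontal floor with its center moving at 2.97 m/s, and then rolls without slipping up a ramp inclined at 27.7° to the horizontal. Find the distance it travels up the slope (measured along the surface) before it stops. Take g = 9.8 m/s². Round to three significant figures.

For this body I = (2/5)MR², i.e. k = I/(MR²) = 0.4.
Since it rolls without slipping, ω = v/R and KE = ½Mv² + ½Iω² = ½(1+k)Mv² = (7/10)Mv².
Setting this equal to Mgh gives the vertical rise h = (1+k)v₀²/(2g) = 1.4×2.97²/(2×9.8) = 0.6301 m.
Along the incline, d = h/sinθ = 0.6301/sin27.7° ≈ 1.36 m.

d ≈ 1.36 m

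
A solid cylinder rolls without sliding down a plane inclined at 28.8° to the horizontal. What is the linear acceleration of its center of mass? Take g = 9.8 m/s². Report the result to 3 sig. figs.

a ≈ 3.15 m/s²

For this body I = (1/2)MR², i.e. k = I/(MR²) = 0.5.
Translational: Mg sinθ − f = Ma. Rotational about the CM: fR = Iα = kMRa, so f = kMa.
Eliminating f: Mg sinθ = (1+k)Ma, so a = g sinθ/(1+k) = 9.8 × sin28.8° / 1.5 ≈ 3.15 m/s².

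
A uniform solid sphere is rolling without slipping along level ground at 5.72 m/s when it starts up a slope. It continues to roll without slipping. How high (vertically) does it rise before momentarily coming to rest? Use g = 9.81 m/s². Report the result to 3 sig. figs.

For this body I = (2/5)MR², i.e. k = I/(MR²) = 0.4.
Pure rolling means v = ωR; then KE = ½Mv² + ½I(v/R)² = ½(1+k)Mv² = (7/10)Mv².
All of this converts to potential energy at the highest point: (7/10)Mv₀² = Mgh.
Thus h = (1+k)v₀²/(2g) = 1.4 × 5.72² / (2 × 9.81) ≈ 2.33 m.

h ≈ 2.33 m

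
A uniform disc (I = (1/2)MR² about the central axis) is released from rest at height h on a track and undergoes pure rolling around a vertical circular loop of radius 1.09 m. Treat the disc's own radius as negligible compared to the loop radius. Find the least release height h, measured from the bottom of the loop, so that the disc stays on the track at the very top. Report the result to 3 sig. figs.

For this body I = (1/2)MR², i.e. k = I/(MR²) = 0.5.
At the top, contact is just lost when gravity alone supplies the centripetal force: Mg = Mv_top²/r, i.e. v_top² = gr.
With ω = v/R, the kinetic energy at speed v is ½(1+k)Mv² = (3/4)Mv².
Energy conservation from release (height h) to the top (height 2r): Mgh = Mg(2r) + (3/4)M·gr.
Thus h_min = 2r + (1+k)r/2 = r(2 + 1.5/2) = 1.09 × 2.75 ≈ 3.00 m.

h_min ≈ 3.00 m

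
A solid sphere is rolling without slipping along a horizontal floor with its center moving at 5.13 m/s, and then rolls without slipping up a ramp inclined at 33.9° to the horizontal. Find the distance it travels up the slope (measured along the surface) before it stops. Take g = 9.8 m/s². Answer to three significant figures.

Here I = (2/5)MR², so the shape factor k = I/(MR²) = 0.4.
Pure rolling means v = ωR; then KE = ½Mv² + ½I(v/R)² = ½(1+k)Mv² = (7/10)Mv².
Setting this equal to Mgh gives the vertical rise h = (1+k)v₀²/(2g) = 1.4×5.13²/(2×9.8) = 1.88 m.
The distance along the slope is d = h/sinθ = 1.88/sin33.9° ≈ 3.37 m.

d ≈ 3.37 m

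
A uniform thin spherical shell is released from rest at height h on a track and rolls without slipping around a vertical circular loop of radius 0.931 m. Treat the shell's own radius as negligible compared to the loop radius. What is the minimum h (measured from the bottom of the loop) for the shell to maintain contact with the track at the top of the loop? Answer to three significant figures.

h_min ≈ 2.64 m

For this body I = (2/3)MR², i.e. k = I/(MR²) = 2/3.
At the top of the loop, the minimum-contact condition is Mg = Mv_top²/r, so v_top² = gr.
With ω = v/R, the kinetic energy at speed v is ½(1+k)Mv² = (5/6)Mv².
Energy conservation from release (height h) to the top (height 2r): Mgh = Mg(2r) + (5/6)M·gr.
Thus h_min = 2r + (1+k)r/2 = r(2 + 1.667/2) = 0.931 × 2.833 ≈ 2.64 m.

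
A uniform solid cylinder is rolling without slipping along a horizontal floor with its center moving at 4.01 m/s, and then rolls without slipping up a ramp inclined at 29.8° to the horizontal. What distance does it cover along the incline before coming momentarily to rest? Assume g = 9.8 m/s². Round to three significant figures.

Here I = (1/2)MR², so the shape factor k = I/(MR²) = 0.5.
The rolling condition ω = v/R makes the rotational term ½I(v/R)² = ½kMv², so KE_total = ½(1+k)Mv² = (3/4)Mv².
Setting this equal to Mgh gives the vertical rise h = (1+k)v₀²/(2g) = 1.5×4.01²/(2×9.8) = 1.231 m.
Along the incline, d = h/sinθ = 1.231/sin29.8° ≈ 2.48 m.

d ≈ 2.48 m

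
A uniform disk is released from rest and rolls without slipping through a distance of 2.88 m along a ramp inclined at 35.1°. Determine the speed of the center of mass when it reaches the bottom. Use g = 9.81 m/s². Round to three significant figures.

Here I = (1/2)MR², so the shape factor k = I/(MR²) = 0.5.
Rolling without slipping gives ω = v/R, so the total kinetic energy is ½Mv² + ½Iω² = ½(1+k)Mv² = (3/4)Mv².
The vertical drop is h = L sinθ = 2.88 × sin35.1° = 1.656 m.
Setting Mgh = (3/4)Mv² gives v = √(2gh/(1+k)) = √(2·9.81·1.656/1.5) ≈ 4.65 m/s.

v ≈ 4.65 m/s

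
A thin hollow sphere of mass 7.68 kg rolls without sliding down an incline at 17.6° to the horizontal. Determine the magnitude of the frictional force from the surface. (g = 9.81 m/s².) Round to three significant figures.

f ≈ 9.11 N

Here I = (2/3)MR², so the shape factor k = I/(MR²) = 2/3.
Along the incline Mg sinθ − f = Ma, and torque about the center fR = Iα = kMR²(a/R) gives f = kMa.
Combining, a = g sinθ/(1+k) and f = kMa = kMg sinθ/(1+k).
f = (2/3) × 7.68 × 9.81 × sin17.6° / 1.667 ≈ 9.11 N.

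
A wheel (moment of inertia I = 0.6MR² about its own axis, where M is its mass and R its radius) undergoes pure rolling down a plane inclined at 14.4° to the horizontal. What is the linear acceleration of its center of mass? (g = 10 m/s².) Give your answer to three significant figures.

The moment of inertia is 0.6MR², giving k ≡ I/(MR²) = 0.6.
Along the incline Mg sinθ − f = Ma, and torque about the center fR = Iα = kMR²(a/R) gives f = kMa.
Eliminating f: Mg sinθ = (1+k)Ma, so a = g sinθ/(1+k) = 10 × sin14.4° / 1.6 ≈ 1.55 m/s².

a ≈ 1.55 m/s²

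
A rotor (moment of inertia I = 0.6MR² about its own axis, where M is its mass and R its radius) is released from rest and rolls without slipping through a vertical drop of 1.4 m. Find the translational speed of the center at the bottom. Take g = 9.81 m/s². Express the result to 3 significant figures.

Here I = 0.6MR², so the shape factor k = I/(MR²) = 0.6.
The rolling condition ω = v/R makes the rotational term ½I(v/R)² = ½kMv², so KE_total = ½(1+k)Mv² = (4/5)Mv².
Energy conservation: Mgh = (4/5)Mv², so v = √(2gh/(1+k)) = √(2 × 9.81 × 1.4 / 1.6) ≈ 4.14 m/s.

v ≈ 4.14 m/s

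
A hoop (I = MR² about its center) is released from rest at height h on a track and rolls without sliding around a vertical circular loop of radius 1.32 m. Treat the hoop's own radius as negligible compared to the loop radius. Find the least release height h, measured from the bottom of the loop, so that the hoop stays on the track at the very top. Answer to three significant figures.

h_min ≈ 3.96 m

For this body I = MR², i.e. k = I/(MR²) = 1.
At the top of the loop, the minimum-contact condition is Mg = Mv_top²/r, so v_top² = gr.
With ω = v/R, the kinetic energy at speed v is ½(1+k)Mv² = Mv².
Energy conservation from release (height h) to the top (height 2r): Mgh = Mg(2r) + M·gr.
Thus h_min = 2r + (1+k)r/2 = r(2 + 2/2) = 1.32 × 3 ≈ 3.96 m.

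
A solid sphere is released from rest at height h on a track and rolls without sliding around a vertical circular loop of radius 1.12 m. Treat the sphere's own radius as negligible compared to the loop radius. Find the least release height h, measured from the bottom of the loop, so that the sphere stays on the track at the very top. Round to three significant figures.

The moment of inertia is (2/5)MR², giving k ≡ I/(MR²) = 0.4.
At the top, contact is just lost when gravity alone supplies the centripetal force: Mg = Mv_top²/r, i.e. v_top² = gr.
With ω = v/R, the kinetic energy at speed v is ½(1+k)Mv² = (7/10)Mv².
Energy conservation from release (height h) to the top (height 2r): Mgh = Mg(2r) + (7/10)M·gr.
Thus h_min = 2r + (1+k)r/2 = r(2 + 1.4/2) = 1.12 × 2.7 ≈ 3.02 m.

h_min ≈ 3.02 m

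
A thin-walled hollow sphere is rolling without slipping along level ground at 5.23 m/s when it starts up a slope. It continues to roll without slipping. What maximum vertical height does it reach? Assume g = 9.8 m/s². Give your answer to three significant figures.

With I = (2/3)MR², the ratio k = I/(MR²) is 2/3.
The rolling condition ω = v/R makes the rotational term ½I(v/R)² = ½kMv², so KE_total = ½(1+k)Mv² = (5/6)Mv².
At the top the kinetic energy is zero, so (5/6)Mv₀² = Mgh.
Thus h = (1+k)v₀²/(2g) = 1.667 × 5.23² / (2 × 9.8) ≈ 2.33 m.

h ≈ 2.33 m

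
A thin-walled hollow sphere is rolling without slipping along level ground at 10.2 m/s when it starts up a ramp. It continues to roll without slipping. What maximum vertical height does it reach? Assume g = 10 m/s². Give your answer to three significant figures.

For this body I = (2/3)MR², i.e. k = I/(MR²) = 2/3.
Rolling without slipping gives ω = v/R, so the total kinetic energy is ½Mv² + ½Iω² = ½(1+k)Mv² = (5/6)Mv².
At the top the kinetic energy is zero, so (5/6)Mv₀² = Mgh.
Thus h = (1+k)v₀²/(2g) = 1.667 × 10.2² / (2 × 10) ≈ 8.67 m.

h ≈ 8.67 m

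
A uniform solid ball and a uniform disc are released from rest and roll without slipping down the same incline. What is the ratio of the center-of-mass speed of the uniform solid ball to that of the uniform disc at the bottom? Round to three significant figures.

Each satisfies Mgh = ½(1+k)Mv² with k = I/(MR²), so v ∝ 1/√(1+k).
For the uniform solid ball k = 0.4; for the uniform disc k = 0.5.
v₁/v₂ = √((1+k₂)/(1+k₁)) = √(1.5/1.4) ≈ 1.04.

v_ratio ≈ 1.04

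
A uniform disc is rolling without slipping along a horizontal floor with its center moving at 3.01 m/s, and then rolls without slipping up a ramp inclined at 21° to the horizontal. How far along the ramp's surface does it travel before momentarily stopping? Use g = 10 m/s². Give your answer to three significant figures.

With I = (1/2)MR², the ratio k = I/(MR²) is 0.5.
Pure rolling means v = ωR; then KE = ½Mv² + ½I(v/R)² = ½(1+k)Mv² = (3/4)Mv².
Setting this equal to Mgh gives the vertical rise h = (1+k)v₀²/(2g) = 1.5×3.01²/(2×10) = 0.6795 m.
The distance along the slope is d = h/sinθ = 0.6795/sin21° ≈ 1.90 m.

d ≈ 1.90 m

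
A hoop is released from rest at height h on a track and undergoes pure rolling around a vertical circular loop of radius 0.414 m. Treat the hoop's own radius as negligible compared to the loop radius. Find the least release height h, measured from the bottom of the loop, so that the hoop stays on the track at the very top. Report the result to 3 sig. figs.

The moment of inertia is MR², giving k ≡ I/(MR²) = 1.
At the top, contact is just lost when gravity alone supplies the centripetal force: Mg = Mv_top²/r, i.e. v_top² = gr.
With ω = v/R, the kinetic energy at speed v is ½(1+k)Mv² = Mv².
Energy conservation from release (height h) to the top (height 2r): Mgh = Mg(2r) + M·gr.
Thus h_min = 2r + (1+k)r/2 = r(2 + 2/2) = 0.414 × 3 ≈ 1.24 m.

h_min ≈ 1.24 m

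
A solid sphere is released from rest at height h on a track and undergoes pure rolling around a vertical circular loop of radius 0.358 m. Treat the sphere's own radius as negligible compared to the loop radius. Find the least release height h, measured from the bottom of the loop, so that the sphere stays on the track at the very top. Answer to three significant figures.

With I = (2/5)MR², the ratio k = I/(MR²) is 0.4.
At the top of the loop, the minimum-contact condition is Mg = Mv_top²/r, so v_top² = gr.
With ω = v/R, the kinetic energy at speed v is ½(1+k)Mv² = (7/10)Mv².
Energy conservation from release (height h) to the top (height 2r): Mgh = Mg(2r) + (7/10)M·gr.
Thus h_min = 2r + (1+k)r/2 = r(2 + 1.4/2) = 0.358 × 2.7 ≈ 0.967 m.

h_min ≈ 0.967 m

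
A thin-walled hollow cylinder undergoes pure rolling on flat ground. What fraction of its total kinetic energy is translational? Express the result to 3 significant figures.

The moment of inertia is MR², giving k ≡ I/(MR²) = 1.
Since ω = v/R, the translational part is ½Mv² and the rotational part is ½I(v/R)² = ½kMv²; the total is ½(1+k)Mv².
The translational fraction is therefore 1/(1+k) = 1/2 ≈ 0.500.

fraction ≈ 0.500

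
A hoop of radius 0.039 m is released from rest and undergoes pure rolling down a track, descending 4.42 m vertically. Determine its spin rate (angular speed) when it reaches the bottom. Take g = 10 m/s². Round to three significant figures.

Here I = MR², so the shape factor k = I/(MR²) = 1.
Rolling without slipping gives ω = v/R, so the total kinetic energy is ½Mv² + ½Iω² = ½(1+k)Mv² = Mv².
Energy conservation Mgh = ½(1+k)Mv² gives v = √(2gh/(1+k)) = √(2 × 10 × 4.42 / 2) = 6.648 m/s.
Then ω = v/R = 6.648 / 0.039 ≈ 170 rad/s.

ω ≈ 170 rad/s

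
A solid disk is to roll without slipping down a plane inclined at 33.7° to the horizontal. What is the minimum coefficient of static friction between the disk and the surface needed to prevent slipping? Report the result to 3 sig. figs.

μ_min ≈ 0.222

Here I = (1/2)MR², so the shape factor k = I/(MR²) = 0.5.
Translational: Mg sinθ − f = Ma. Rotational about the CM: fR = Iα = kMRa, so f = kMa.
These give a = g sinθ/(1+k) and the required friction f = kMg sinθ/(1+k).
The normal force is N = Mg cosθ, so μ_min = f/N = k tanθ/(1+k).
μ_min = 0.5 × tan33.7° / 1.5 ≈ 0.222.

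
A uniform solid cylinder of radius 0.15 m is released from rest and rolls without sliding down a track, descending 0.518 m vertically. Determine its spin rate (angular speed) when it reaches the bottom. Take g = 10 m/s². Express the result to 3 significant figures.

The moment of inertia is (1/2)MR², giving k ≡ I/(MR²) = 0.5.
The rolling condition ω = v/R makes the rotational term ½I(v/R)² = ½kMv², so KE_total = ½(1+k)Mv² = (3/4)Mv².
Energy conservation Mgh = ½(1+k)Mv² gives v = √(2gh/(1+k)) = √(2 × 10 × 0.518 / 1.5) = 2.628 m/s.
Then ω = v/R = 2.628 / 0.15 ≈ 17.5 rad/s.

ω ≈ 17.5 rad/s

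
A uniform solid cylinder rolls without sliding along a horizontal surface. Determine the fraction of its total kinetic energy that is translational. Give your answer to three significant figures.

For this body I = (1/2)MR², i.e. k = I/(MR²) = 0.5.
Since ω = v/R, the translational part is ½Mv² and the rotational part is ½I(v/R)² = ½kMv²; the total is ½(1+k)Mv².
The translational fraction is therefore 1/(1+k) = 1/1.5 ≈ 0.667.

fraction ≈ 0.667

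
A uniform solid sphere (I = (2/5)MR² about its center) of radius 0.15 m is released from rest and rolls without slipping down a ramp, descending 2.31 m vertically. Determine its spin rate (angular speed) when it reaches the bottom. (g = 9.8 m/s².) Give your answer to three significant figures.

Here I = (2/5)MR², so the shape factor k = I/(MR²) = 0.4.
Since it rolls without slipping, ω = v/R and KE = ½Mv² + ½Iω² = ½(1+k)Mv² = (7/10)Mv².
Energy conservation Mgh = ½(1+k)Mv² gives v = √(2gh/(1+k)) = √(2 × 9.8 × 2.31 / 1.4) = 5.687 m/s.
The angular speed follows from ω = v/R = 5.687/0.15 ≈ 37.9 rad/s.

ω ≈ 37.9 rad/s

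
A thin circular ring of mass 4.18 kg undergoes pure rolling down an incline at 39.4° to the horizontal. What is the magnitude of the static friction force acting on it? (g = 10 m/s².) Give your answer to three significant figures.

Here I = MR², so the shape factor k = I/(MR²) = 1.
Newton's second law down the slope: Mg sinθ − f = Ma. The torque equation fR = Iα (with α = a/R) gives f = kMa.
Combining, a = g sinθ/(1+k) and f = kMa = kMg sinθ/(1+k).
f = 1 × 4.18 × 10 × sin39.4° / 2 ≈ 13.3 N.

f ≈ 13.3 N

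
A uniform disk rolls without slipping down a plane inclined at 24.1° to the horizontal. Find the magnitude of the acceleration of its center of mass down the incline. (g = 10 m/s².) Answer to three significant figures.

For this body I = (1/2)MR², i.e. k = I/(MR²) = 0.5.
Along the incline Mg sinθ − f = Ma, and torque about the center fR = Iα = kMR²(a/R) gives f = kMa.
Eliminating f: Mg sinθ = (1+k)Ma, so a = g sinθ/(1+k) = 10 × sin24.1° / 1.5 ≈ 2.72 m/s².

a ≈ 2.72 m/s²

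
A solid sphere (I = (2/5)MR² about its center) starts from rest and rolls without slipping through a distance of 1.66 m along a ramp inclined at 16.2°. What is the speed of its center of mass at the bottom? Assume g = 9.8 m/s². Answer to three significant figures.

Here I = (2/5)MR², so the shape factor k = I/(MR²) = 0.4.
Pure rolling means v = ωR; then KE = ½Mv² + ½I(v/R)² = ½(1+k)Mv² = (7/10)Mv².
The vertical drop is h = L sinθ = 1.66 × sin16.2° = 0.4631 m.
Energy conservation: Mgh = (7/10)Mv², so v = √(2gh/(1+k)) = √(2 × 9.8 × 0.4631 / 1.4) ≈ 2.55 m/s.

v ≈ 2.55 m/s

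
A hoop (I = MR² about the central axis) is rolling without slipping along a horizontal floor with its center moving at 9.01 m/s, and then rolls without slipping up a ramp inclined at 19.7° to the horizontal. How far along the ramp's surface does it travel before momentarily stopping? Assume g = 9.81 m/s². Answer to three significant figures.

Here I = MR², so the shape factor k = I/(MR²) = 1.
The rolling condition ω = v/R makes the rotational term ½I(v/R)² = ½kMv², so KE_total = ½(1+k)Mv² = Mv².
Setting this equal to Mgh gives the vertical rise h = (1+k)v₀²/(2g) = 2×9.01²/(2×9.81) = 8.275 m.
The distance along the slope is d = h/sinθ = 8.275/sin19.7° ≈ 24.5 m.

d ≈ 24.5 m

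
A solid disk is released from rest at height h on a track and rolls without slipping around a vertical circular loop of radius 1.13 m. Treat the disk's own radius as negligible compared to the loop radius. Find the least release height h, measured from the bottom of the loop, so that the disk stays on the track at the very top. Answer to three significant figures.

The moment of inertia is (1/2)MR², giving k ≡ I/(MR²) = 0.5.
At the top, contact is just lost when gravity alone supplies the centripetal force: Mg = Mv_top²/r, i.e. v_top² = gr.
With ω = v/R, the kinetic energy at speed v is ½(1+k)Mv² = (3/4)Mv².
Energy conservation from release (height h) to the top (height 2r): Mgh = Mg(2r) + (3/4)M·gr.
Thus h_min = 2r + (1+k)r/2 = r(2 + 1.5/2) = 1.13 × 2.75 ≈ 3.11 m.

h_min ≈ 3.11 m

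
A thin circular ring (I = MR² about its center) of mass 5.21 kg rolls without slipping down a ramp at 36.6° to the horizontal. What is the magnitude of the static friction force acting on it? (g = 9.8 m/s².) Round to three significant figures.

f ≈ 15.2 N

Here I = MR², so the shape factor k = I/(MR²) = 1.
Translational: Mg sinθ − f = Ma. Rotational about the CM: fR = Iα = kMRa, so f = kMa.
Combining, a = g sinθ/(1+k) and f = kMa = kMg sinθ/(1+k).
f = 1 × 5.21 × 9.8 × sin36.6° / 2 ≈ 15.2 N.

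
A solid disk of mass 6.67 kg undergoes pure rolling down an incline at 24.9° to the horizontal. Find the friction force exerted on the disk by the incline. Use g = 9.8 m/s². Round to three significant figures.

f ≈ 9.17 N

For this body I = (1/2)MR², i.e. k = I/(MR²) = 0.5.
Newton's second law down the slope: Mg sinθ − f = Ma. The torque equation fR = Iα (with α = a/R) gives f = kMa.
Combining, a = g sinθ/(1+k) and f = kMa = kMg sinθ/(1+k).
f = 0.5 × 6.67 × 9.8 × sin24.9° / 1.5 ≈ 9.17 N.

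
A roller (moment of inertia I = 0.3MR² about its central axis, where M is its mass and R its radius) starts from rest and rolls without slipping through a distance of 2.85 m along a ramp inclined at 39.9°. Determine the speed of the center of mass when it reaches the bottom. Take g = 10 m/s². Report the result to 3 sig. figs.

v ≈ 5.30 m/s

Here I = 0.3MR², so the shape factor k = I/(MR²) = 0.3.
The rolling condition ω = v/R makes the rotational term ½I(v/R)² = ½kMv², so KE_total = ½(1+k)Mv² = (13/20)Mv².
The vertical drop is h = L sinθ = 2.85 × sin39.9° = 1.828 m.
Setting Mgh = (13/20)Mv² gives v = √(2gh/(1+k)) = √(2·10·1.828/1.3) ≈ 5.30 m/s.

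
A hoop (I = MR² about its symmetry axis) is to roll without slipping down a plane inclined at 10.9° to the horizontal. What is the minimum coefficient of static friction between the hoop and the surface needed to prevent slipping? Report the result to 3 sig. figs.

The moment of inertia is MR², giving k ≡ I/(MR²) = 1.
Along the incline Mg sinθ − f = Ma, and torque about the center fR = Iα = kMR²(a/R) gives f = kMa.
These give a = g sinθ/(1+k) and the required friction f = kMg sinθ/(1+k).
With N = Mg cosθ, the no-slip condition f ≤ μN gives μ_min = f/N = k tanθ/(1+k).
μ_min = 1 × tan10.9° / 2 ≈ 0.0963.

μ_min ≈ 0.0963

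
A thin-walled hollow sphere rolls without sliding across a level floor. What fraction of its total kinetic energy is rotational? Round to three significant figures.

fraction ≈ 0.400

The moment of inertia is (2/3)MR², giving k ≡ I/(MR²) = 2/3.
Since ω = v/R, the translational part is ½Mv² and the rotational part is ½I(v/R)² = ½kMv²; the total is ½(1+k)Mv².
The rotational fraction is therefore k/(1+k) = (2/3)/1.667 ≈ 0.400.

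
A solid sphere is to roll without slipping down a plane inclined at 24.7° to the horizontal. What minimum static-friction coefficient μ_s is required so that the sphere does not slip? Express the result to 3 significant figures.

μ_min ≈ 0.131

With I = (2/5)MR², the ratio k = I/(MR²) is 0.4.
Newton's second law down the slope: Mg sinθ − f = Ma. The torque equation fR = Iα (with α = a/R) gives f = kMa.
These give a = g sinθ/(1+k) and the required friction f = kMg sinθ/(1+k).
The normal force is N = Mg cosθ, so μ_min = f/N = k tanθ/(1+k).
μ_min = 0.4 × tan24.7° / 1.4 ≈ 0.131.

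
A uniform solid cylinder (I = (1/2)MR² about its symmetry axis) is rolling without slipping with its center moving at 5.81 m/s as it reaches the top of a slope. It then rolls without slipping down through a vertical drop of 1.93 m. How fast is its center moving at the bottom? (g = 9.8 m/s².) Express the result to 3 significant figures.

v ≈ 7.68 m/s

With I = (1/2)MR², the ratio k = I/(MR²) is 0.5.
The rolling condition ω = v/R makes the rotational term ½I(v/R)² = ½kMv², so KE_total = ½(1+k)Mv² = (3/4)Mv².
Conserving energy between top and bottom: (3/4)Mv² = (3/4)Mv₀² + Mgh, hence v² = v₀² + 2gh/(1+k).
v = √(5.81² + 2×9.8×1.93/1.5) = √58.97 ≈ 7.68 m/s.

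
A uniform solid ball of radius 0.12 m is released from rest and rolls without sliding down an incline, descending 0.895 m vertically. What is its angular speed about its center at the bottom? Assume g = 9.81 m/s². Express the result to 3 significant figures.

With I = (2/5)MR², the ratio k = I/(MR²) is 0.4.
Rolling without slipping gives ω = v/R, so the total kinetic energy is ½Mv² + ½Iω² = ½(1+k)Mv² = (7/10)Mv².
Energy conservation Mgh = ½(1+k)Mv² gives v = √(2gh/(1+k)) = √(2 × 9.81 × 0.895 / 1.4) = 3.542 m/s.
The angular speed follows from ω = v/R = 3.542/0.12 ≈ 29.5 rad/s.

ω ≈ 29.5 rad/s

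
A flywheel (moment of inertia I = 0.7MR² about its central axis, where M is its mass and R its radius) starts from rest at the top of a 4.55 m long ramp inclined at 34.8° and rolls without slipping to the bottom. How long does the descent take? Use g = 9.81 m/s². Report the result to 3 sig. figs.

For this body I = 0.7MR², i.e. k = I/(MR²) = 0.7.
Translational: Mg sinθ − f = Ma. Rotational about the CM: fR = Iα = kMRa, so f = kMa.
Hence a = g sinθ/(1+k) = 9.81×sin34.8°/1.7 = 3.293 m/s².
Starting from rest, L = ½at², so t = √(2L/a) = √(2×4.55/3.293) ≈ 1.66 s.

t ≈ 1.66 s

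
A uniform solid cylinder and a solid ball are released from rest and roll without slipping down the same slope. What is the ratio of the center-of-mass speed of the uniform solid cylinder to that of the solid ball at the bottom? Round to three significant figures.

v_ratio ≈ 0.966

Each satisfies Mgh = ½(1+k)Mv² with k = I/(MR²), so v ∝ 1/√(1+k).
For the uniform solid cylinder k = 0.5; for the solid ball k = 0.4.
v₁/v₂ = √((1+k₂)/(1+k₁)) = √(1.4/1.5) ≈ 0.966.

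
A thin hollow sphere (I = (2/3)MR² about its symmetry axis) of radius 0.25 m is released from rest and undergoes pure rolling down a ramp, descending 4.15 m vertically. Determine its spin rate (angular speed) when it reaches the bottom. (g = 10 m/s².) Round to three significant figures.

Here I = (2/3)MR², so the shape factor k = I/(MR²) = 2/3.
Pure rolling means v = ωR; then KE = ½Mv² + ½I(v/R)² = ½(1+k)Mv² = (5/6)Mv².
Energy conservation Mgh = ½(1+k)Mv² gives v = √(2gh/(1+k)) = √(2 × 10 × 4.15 / 1.667) = 7.057 m/s.
Then ω = v/R = 7.057 / 0.25 ≈ 28.2 rad/s.

ω ≈ 28.2 rad/s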